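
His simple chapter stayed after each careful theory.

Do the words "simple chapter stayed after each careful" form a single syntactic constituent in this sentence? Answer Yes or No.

No

"simple" belongs to the noun phrase "his simple chapter" while "careful" belongs to the verb phrase "stayed after each careful theory"; a span that runs across that boundary is not a single phrase.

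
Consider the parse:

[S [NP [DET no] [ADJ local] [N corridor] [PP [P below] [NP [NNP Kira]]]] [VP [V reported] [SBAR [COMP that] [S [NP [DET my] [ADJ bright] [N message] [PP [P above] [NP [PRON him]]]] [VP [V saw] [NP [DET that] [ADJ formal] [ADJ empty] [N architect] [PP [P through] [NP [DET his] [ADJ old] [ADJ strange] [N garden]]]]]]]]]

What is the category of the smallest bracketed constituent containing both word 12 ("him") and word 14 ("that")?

S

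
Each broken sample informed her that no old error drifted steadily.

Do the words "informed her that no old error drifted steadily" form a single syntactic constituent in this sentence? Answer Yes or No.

Yes

The sequence corresponds to a single VP node — the verb phrase "informed her that no old error drifted steadily".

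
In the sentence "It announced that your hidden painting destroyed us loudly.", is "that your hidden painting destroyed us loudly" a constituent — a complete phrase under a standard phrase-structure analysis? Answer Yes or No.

Yes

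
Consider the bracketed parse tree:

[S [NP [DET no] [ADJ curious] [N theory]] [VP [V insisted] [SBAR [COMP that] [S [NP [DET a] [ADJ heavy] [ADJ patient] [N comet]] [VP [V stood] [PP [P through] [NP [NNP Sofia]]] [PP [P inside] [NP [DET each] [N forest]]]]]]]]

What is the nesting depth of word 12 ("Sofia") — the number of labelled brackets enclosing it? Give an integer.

8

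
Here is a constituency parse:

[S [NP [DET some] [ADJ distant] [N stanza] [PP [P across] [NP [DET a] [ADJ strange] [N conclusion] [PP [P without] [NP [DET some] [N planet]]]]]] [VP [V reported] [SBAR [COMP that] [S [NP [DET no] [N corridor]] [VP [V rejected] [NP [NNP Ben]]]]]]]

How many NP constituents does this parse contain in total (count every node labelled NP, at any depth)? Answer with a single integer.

5

Scanning left to right, an opening `[NP` appears at word positions 1, 5, 9, 13, 16 — 5 in total.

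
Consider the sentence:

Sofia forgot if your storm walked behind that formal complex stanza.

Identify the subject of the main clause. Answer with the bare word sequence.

In the main clause the verb is "forgot"; the NP preceding it, "Sofia", is the subject.

Sofia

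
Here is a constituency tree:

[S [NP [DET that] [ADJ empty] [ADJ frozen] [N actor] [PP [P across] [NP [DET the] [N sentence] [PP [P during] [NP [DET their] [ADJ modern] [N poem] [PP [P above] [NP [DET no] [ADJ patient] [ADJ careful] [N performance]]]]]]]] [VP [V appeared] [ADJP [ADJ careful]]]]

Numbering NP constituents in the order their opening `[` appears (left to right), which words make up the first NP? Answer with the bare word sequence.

Opening `[NP` markers occur at word positions 1, 6, 9, 13; the first of these opens the constituent [NP that empty frozen actor across the sentence during their modern poem above no patient careful performance].

that empty frozen actor across the sentence during their modern poem above no patient careful performance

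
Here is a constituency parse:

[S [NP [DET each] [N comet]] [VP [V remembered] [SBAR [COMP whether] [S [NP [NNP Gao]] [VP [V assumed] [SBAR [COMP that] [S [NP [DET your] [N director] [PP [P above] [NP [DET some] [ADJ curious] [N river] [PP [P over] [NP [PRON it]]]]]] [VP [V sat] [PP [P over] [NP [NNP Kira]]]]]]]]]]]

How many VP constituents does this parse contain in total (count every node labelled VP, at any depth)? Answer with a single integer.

3

Scanning left to right, an opening `[VP` appears at word positions 3, 6, 16 — 3 in total.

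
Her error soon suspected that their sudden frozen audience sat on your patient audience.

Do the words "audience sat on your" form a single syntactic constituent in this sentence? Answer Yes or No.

No

"audience" belongs to the noun phrase "their sudden frozen audience" while "your" belongs to the verb phrase "sat on your patient audience"; a span that runs across that boundary is not a single phrase.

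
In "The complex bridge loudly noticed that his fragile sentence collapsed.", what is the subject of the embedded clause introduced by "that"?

his fragile sentence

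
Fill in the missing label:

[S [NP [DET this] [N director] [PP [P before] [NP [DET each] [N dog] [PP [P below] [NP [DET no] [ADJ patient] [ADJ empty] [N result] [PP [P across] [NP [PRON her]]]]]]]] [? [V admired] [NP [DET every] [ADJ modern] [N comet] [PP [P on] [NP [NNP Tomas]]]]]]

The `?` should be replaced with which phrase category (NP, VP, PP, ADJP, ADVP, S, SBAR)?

VP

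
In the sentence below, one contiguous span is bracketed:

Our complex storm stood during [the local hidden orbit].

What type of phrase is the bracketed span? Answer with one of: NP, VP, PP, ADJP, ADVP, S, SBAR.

NP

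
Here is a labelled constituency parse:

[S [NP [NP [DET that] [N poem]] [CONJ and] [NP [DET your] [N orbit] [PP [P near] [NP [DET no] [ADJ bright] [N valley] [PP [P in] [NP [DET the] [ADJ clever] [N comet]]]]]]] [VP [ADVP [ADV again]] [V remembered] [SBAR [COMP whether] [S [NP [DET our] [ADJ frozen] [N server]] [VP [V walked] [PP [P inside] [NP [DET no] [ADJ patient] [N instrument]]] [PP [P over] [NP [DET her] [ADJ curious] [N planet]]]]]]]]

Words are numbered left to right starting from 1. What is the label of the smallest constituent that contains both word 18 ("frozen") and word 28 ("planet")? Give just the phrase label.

S

Both words fall inside [S our frozen server walked inside no patient instrument over her curious planet] (words 17–28), and no smaller constituent contains them both. Label: S.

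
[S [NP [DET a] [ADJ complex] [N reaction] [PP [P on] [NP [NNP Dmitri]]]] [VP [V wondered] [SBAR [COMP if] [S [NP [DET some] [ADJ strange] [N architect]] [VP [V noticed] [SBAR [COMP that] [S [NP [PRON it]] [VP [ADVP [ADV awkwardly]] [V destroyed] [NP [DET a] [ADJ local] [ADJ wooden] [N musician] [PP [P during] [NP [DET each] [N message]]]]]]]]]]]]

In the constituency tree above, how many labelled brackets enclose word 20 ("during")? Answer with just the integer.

Path from the root down to the word: S → VP → SBAR → S → VP → SBAR → S → VP → NP → PP → P. That is 11 enclosing brackets.

11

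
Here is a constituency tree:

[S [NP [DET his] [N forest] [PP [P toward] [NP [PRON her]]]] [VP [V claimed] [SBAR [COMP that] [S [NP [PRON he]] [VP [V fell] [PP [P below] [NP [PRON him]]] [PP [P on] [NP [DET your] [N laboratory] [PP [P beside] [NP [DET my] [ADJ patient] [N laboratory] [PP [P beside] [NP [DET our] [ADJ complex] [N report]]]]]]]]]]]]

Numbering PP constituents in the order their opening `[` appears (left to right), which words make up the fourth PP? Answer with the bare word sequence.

beside my patient laboratory beside our complex report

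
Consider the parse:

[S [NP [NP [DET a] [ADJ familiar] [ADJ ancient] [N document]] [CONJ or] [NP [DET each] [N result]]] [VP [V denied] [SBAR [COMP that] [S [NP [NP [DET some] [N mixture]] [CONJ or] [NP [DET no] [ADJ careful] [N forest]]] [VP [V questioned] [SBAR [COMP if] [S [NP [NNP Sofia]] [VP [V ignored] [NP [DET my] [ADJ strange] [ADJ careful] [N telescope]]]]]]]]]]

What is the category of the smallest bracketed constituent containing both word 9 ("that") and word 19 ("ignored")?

SBAR

Both words fall inside [SBAR that some mixture or no careful forest questioned if Sofia ignored my strange careful telescope] (words 9–23), and no smaller constituent contains them both. Label: SBAR.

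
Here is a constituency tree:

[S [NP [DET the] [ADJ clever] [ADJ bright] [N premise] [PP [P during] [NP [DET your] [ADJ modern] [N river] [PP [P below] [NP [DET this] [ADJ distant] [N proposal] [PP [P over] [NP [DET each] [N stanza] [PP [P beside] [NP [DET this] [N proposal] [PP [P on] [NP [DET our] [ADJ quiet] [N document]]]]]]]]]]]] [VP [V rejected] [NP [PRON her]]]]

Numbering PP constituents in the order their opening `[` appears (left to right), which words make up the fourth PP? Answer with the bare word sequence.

beside this proposal on our quiet document

The PP opening brackets appear, in order, over: "during your modern river below this distant proposal over each stanza beside this proposal on our quiet document"; "below this distant proposal over each stanza beside this proposal on our quiet document"; "over each stanza beside this proposal on our quiet document"; "beside this proposal on our quiet document"; "on our quiet document". The fourth one spans "beside this proposal on our quiet document".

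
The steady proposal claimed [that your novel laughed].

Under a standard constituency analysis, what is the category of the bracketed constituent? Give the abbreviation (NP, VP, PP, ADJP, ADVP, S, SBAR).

SBAR

The bracketed span "that your novel laughed" is headed by "that", making it a subordinate clause (SBAR).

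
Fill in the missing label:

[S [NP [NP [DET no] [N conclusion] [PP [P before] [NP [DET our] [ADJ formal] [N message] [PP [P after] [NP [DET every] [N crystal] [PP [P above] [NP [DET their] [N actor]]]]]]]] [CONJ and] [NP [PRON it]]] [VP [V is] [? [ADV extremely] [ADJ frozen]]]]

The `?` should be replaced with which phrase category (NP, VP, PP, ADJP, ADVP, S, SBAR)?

ADJP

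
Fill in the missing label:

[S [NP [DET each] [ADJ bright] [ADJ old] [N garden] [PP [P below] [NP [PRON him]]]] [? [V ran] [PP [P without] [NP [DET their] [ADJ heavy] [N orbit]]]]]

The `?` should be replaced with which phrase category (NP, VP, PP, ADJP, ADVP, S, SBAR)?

The `?` node immediately contains: V 'ran', PP. That is the internal structure of a verb phrase, so the label is VP.

VP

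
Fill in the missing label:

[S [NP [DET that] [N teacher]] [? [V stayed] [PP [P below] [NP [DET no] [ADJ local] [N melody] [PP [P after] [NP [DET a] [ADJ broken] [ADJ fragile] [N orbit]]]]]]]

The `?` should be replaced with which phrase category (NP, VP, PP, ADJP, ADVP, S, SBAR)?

The `?` node immediately contains: V 'stayed', PP. That is the internal structure of a verb phrase, so the label is VP.

VP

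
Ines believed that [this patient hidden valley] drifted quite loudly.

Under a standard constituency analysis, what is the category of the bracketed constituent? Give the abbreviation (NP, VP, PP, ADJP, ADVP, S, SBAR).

NP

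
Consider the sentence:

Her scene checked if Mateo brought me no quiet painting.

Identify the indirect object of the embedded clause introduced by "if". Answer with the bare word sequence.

me

The verb of the embedded clause introduced by "if" is "brought"; its indirect object is the NP "me".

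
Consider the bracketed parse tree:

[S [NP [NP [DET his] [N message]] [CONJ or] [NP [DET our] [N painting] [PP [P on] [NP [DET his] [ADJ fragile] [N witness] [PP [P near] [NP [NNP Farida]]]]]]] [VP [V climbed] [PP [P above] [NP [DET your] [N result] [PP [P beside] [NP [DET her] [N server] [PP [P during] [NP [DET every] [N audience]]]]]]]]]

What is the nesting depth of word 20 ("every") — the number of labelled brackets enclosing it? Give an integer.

The word sits inside DET, which is inside NP, inside PP, inside NP, inside PP, inside NP, inside PP, inside VP, inside S — 9 brackets in all.

9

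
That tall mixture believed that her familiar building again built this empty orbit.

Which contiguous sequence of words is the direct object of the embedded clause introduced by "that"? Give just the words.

this empty orbit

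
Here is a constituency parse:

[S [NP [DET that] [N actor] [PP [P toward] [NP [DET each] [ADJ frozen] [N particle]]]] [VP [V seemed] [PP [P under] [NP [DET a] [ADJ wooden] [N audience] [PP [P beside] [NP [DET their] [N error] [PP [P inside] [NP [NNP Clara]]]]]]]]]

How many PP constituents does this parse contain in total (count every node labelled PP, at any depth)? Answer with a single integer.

Listing each PP by its span: [PP toward each frozen particle]; [PP under a wooden audience beside their error inside Clara]; [PP beside their error inside Clara]; [PP inside Clara] — that makes 4.

4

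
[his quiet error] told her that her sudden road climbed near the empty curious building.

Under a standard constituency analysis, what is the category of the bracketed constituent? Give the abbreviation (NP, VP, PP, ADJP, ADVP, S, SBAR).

NP

The bracketed span "his quiet error" is headed by "error", making it a noun phrase (NP).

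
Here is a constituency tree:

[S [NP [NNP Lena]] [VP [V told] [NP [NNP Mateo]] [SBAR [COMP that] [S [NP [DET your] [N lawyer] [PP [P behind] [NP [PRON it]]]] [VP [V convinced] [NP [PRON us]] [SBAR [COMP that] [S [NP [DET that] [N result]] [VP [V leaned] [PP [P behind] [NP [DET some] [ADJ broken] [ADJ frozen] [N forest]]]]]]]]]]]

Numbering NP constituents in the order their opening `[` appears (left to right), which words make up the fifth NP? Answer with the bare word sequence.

us

Opening `[NP` markers occur at word positions 1, 3, 5, 8, 10, 12, 16; the fifth of these opens the constituent [NP us].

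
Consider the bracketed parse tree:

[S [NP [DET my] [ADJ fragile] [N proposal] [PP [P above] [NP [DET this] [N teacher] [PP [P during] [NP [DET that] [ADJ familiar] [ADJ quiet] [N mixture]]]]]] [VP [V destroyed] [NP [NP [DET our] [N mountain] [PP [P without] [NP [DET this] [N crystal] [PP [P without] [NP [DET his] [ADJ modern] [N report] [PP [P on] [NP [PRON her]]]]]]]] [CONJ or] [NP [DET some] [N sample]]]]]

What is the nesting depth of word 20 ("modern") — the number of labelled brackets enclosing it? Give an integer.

9

Path from the root down to the word: S → VP → NP → NP → PP → NP → PP → NP → ADJ. That is 9 enclosing brackets.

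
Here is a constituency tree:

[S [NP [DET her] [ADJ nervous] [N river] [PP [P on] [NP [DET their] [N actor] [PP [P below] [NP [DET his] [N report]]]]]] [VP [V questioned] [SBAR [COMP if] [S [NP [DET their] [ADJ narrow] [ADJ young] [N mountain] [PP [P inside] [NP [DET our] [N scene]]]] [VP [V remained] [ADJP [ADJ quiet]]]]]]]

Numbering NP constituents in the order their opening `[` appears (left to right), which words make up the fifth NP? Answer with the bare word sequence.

our scene

In left-to-right order the NP constituents are "her nervous river on their actor below his report"; "their actor below his report"; "his report"; "their narrow young mountain inside our scene"; "our scene". Number 5 is "our scene".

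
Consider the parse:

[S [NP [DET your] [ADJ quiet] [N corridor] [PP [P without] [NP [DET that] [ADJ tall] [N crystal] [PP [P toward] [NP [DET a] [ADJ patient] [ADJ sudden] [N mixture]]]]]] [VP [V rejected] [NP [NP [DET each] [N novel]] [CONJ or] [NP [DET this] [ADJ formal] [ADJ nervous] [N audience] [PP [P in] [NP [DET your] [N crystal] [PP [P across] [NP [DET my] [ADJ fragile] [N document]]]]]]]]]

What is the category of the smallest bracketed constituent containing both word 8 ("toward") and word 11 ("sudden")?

PP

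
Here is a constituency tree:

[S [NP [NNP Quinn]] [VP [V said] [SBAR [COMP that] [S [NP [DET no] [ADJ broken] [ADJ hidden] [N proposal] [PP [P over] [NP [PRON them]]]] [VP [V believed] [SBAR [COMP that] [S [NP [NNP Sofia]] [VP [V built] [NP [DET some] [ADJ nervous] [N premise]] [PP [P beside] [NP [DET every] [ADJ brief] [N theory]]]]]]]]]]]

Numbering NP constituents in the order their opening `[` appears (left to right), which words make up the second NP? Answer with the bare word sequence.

no broken hidden proposal over them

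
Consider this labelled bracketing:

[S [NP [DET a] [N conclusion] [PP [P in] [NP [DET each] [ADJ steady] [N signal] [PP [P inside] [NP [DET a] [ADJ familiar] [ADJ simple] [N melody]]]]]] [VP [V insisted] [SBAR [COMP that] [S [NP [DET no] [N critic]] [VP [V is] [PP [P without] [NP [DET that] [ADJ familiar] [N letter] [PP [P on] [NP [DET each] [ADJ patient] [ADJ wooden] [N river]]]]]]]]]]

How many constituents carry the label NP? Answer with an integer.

Scanning left to right, an opening `[NP` appears at word positions 1, 4, 8, 14, 18, 22 — 6 in total.

6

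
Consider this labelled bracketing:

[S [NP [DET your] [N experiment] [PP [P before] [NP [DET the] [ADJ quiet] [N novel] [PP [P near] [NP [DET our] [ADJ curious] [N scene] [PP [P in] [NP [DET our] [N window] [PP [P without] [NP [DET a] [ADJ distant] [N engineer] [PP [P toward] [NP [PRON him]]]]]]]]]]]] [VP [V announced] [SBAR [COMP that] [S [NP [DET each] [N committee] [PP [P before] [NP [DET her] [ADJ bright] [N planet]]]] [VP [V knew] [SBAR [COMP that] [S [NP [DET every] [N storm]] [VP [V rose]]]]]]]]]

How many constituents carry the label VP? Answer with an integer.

3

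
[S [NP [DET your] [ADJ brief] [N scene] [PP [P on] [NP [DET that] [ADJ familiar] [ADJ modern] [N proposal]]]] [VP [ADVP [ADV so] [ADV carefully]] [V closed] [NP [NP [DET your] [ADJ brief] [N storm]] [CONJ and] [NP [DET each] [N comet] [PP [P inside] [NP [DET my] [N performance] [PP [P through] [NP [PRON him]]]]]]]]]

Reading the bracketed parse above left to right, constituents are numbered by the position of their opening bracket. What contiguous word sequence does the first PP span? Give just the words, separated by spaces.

on that familiar modern proposal

Opening `[PP` markers occur at word positions 4, 18, 21; the first of these opens the constituent [PP on that familiar modern proposal].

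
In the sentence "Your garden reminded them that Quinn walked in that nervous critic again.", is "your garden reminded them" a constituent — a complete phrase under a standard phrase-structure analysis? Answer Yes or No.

No

"your" belongs to the noun phrase "your garden" while "them" belongs to the verb phrase "reminded them that Quinn walked in that nervous critic again"; a span that runs across that boundary is not a single phrase.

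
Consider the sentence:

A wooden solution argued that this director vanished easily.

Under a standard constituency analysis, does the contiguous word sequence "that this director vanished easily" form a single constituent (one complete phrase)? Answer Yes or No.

Yes

The sequence corresponds to a single SBAR node — the subordinate clause "that this director vanished easily".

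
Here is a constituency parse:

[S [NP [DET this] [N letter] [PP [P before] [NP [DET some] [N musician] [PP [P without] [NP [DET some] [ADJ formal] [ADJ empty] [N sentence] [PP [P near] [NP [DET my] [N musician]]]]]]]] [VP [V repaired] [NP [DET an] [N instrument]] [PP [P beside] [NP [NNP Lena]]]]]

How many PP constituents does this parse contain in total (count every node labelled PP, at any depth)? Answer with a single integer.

4

The PP constituents are: [PP before some musician without some formal empty sentence near my musician]; [PP without some formal empty sentence near my musician]; [PP near my musician]; [PP beside Lena]. Total: 4.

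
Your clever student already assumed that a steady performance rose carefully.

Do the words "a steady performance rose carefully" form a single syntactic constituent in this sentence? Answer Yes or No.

Yes

These words form the whole clause headed by "rose", so yes — one constituent.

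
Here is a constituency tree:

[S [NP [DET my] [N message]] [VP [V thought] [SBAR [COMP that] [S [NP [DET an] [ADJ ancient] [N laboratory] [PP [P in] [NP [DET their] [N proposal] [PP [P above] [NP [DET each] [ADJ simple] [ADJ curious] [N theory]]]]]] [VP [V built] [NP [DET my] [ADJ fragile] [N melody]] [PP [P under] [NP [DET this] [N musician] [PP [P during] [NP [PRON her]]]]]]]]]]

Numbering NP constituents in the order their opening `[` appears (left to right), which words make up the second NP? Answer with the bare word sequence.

The NP opening brackets appear, in order, over: "my message"; "an ancient laboratory in their proposal above each simple curious theory"; "their proposal above each simple curious theory"; "each simple curious theory"; "my fragile melody"; "this musician during her"; "her". The second one spans "an ancient laboratory in their proposal above each simple curious theory".

an ancient laboratory in their proposal above each simple curious theory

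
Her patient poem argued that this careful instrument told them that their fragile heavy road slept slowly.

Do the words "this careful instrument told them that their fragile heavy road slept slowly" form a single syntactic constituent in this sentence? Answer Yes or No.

Yes

These words form the whole clause headed by "told", so yes — one constituent.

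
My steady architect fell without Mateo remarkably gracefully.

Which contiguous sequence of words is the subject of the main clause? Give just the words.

The subject of the main clause is the NP immediately before the verb "fell": "my steady architect".

my steady architect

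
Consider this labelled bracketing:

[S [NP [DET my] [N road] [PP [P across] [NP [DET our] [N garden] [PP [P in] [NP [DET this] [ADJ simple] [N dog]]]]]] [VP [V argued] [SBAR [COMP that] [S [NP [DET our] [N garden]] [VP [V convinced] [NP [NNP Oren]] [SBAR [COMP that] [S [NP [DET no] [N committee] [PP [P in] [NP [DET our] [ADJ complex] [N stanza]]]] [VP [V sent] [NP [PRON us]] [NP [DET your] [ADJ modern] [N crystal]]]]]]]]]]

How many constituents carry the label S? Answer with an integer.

3

Listing each S by its span: [S my road across our garden in this simple dog argued that our garden convinced Oren that no committee in our complex stanza sent us your modern crystal]; [S our garden convinced Oren that no committee in our complex stanza sent us your modern crystal]; [S no committee in our complex stanza sent us your modern crystal] — that makes 3.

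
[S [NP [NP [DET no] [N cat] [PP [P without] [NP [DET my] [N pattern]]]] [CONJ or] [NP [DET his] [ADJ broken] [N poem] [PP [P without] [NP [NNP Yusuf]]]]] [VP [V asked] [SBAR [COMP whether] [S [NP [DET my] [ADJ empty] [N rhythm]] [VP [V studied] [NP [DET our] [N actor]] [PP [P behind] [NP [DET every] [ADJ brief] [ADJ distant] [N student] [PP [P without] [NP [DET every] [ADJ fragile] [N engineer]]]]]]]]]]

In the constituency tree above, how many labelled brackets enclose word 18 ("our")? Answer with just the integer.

7

The word sits inside DET, which is inside NP, inside VP, inside S, inside SBAR, inside VP, inside S — 7 brackets in all.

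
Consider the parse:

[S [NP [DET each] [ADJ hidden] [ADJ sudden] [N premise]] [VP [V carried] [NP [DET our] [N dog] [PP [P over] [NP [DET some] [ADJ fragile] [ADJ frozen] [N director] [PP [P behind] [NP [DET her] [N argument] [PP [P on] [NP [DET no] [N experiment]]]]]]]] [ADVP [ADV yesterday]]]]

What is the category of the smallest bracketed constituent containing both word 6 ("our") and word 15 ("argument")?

Word 6 lies under S → VP → NP → DET; word 15 lies under S → VP → NP → PP → NP → PP → NP → N. The lowest shared node is the NP.

NP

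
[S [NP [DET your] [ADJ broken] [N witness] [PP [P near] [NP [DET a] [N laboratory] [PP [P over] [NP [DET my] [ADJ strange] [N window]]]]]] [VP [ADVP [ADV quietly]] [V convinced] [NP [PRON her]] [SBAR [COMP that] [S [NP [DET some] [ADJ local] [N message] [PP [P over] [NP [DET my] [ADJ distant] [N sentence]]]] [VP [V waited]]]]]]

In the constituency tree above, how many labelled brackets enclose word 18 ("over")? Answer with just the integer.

The word sits inside P, which is inside PP, inside NP, inside S, inside SBAR, inside VP, inside S — 7 brackets in all.

7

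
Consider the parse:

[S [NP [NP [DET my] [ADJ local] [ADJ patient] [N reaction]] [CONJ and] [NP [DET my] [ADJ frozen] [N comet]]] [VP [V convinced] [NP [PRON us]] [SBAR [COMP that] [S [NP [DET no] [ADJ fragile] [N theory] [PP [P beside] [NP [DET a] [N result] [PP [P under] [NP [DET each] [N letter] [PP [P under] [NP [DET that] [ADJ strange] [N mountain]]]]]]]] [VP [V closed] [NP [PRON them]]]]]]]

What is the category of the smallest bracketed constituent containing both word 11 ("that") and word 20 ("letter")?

SBAR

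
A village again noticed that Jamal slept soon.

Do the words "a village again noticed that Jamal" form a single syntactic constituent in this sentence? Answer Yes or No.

No

The smallest constituent containing the whole sequence is the clause [S a village again noticed that Jamal slept soon], but the sequence is only part of it — it straddles the boundary between noun phrase "a village" and verb phrase "again noticed that Jamal slept soon".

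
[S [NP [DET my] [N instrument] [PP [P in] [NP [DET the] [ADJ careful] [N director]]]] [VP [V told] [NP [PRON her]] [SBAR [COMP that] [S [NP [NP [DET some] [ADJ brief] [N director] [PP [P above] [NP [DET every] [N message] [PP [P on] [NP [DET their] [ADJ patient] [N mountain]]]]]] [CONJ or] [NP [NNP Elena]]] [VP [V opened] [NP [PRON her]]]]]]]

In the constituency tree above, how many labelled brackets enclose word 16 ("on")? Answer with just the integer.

10

Counting open brackets not yet closed at "on": [S [VP [SBAR [S [NP [NP [PP [NP [PP [P = 10.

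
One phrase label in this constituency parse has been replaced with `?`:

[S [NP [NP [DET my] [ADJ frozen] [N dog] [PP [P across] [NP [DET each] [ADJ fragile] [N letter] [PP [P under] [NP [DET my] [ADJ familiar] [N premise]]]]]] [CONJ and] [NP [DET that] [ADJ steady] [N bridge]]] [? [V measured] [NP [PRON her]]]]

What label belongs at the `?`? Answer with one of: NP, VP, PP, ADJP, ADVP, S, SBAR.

VP

The `?` node immediately contains: V 'measured', NP. That is the internal structure of a verb phrase, so the label is VP.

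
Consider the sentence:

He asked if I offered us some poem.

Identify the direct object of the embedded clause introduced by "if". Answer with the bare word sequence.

some poem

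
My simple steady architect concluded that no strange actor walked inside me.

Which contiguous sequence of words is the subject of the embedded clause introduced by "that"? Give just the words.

no strange actor

In the embedded clause introduced by "that" the verb is "walked"; the NP preceding it, "no strange actor", is the subject.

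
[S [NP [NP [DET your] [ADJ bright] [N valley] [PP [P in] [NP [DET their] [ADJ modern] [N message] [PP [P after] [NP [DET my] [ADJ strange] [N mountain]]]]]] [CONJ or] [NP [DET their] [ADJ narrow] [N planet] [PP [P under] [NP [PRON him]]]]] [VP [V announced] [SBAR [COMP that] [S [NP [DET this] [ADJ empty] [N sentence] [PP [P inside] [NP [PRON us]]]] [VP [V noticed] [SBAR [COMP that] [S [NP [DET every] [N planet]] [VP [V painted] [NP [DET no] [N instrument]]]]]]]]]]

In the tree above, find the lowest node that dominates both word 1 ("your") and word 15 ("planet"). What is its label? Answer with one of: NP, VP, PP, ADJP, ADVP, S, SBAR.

NP

Word 1 lies under S → NP → NP → DET; word 15 lies under S → NP → NP → N. The lowest shared node is the NP.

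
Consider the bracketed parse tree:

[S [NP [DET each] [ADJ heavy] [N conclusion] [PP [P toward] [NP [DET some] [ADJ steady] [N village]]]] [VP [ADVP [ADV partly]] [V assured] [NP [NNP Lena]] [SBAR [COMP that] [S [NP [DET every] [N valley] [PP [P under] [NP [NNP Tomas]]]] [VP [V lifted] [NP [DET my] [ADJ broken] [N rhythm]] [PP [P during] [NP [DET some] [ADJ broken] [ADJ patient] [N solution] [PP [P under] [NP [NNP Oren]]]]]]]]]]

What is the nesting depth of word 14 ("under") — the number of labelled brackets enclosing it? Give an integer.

Path from the root down to the word: S → VP → SBAR → S → NP → PP → P. That is 7 enclosing brackets.

7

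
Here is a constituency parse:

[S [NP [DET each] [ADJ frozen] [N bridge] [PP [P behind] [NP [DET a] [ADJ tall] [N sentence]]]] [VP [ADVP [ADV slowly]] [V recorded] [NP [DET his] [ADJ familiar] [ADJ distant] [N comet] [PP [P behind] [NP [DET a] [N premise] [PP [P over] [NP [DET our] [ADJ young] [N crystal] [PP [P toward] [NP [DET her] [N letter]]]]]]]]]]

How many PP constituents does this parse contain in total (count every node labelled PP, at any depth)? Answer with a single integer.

Scanning left to right, an opening `[PP` appears at word positions 4, 14, 17, 21 — 4 in total.

4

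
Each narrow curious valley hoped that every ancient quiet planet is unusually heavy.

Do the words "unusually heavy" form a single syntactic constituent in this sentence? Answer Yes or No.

Yes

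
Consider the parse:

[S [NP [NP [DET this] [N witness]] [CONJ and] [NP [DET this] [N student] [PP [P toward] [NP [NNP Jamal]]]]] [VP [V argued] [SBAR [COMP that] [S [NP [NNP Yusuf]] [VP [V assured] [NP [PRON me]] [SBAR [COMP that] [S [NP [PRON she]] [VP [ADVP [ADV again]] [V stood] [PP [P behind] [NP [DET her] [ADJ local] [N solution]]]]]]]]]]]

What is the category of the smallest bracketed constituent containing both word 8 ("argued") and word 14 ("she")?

Both words fall inside [VP argued that Yusuf assured me that she again stood behind her local solution] (words 8–20), and no smaller constituent contains them both. Label: VP.

VP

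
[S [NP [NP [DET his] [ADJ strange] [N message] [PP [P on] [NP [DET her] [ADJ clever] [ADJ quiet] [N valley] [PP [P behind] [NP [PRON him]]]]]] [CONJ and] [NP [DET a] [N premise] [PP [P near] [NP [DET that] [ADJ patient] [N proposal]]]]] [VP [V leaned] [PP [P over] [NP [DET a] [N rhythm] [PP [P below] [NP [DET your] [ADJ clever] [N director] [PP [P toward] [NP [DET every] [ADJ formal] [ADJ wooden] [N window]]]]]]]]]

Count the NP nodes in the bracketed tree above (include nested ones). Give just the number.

Scanning left to right, an opening `[NP` appears at word positions 1, 1, 5, 10, 12, 15, 20, 23, 27 — 9 in total.

9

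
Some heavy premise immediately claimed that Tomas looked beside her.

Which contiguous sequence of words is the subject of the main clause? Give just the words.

some heavy premise

"some heavy premise" is the NP that combines with the VP headed by "claimed" to form the main clause — the subject.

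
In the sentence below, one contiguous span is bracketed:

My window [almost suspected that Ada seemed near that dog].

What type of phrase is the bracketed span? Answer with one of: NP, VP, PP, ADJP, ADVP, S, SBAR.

VP

The span is built around the verb "suspected" — a verb phrase (VP).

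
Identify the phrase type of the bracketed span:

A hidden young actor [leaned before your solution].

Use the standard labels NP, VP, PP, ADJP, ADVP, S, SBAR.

VP

The bracketed span "leaned before your solution" is headed by "leaned", making it a verb phrase (VP).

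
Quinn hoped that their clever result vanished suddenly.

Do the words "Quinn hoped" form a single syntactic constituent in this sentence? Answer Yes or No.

No

The smallest constituent containing the whole sequence is the clause [S Quinn hoped that their clever result vanished suddenly], but the sequence is only part of it — it straddles the boundary between noun phrase "Quinn" and verb phrase "hoped that their clever result vanished suddenly".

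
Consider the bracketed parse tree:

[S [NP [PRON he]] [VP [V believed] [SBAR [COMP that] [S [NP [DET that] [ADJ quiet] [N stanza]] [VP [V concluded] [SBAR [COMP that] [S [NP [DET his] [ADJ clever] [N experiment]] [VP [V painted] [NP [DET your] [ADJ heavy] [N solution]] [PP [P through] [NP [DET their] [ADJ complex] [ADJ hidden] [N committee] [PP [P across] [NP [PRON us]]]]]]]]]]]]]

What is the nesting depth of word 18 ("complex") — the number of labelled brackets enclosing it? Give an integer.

11

Path from the root down to the word: S → VP → SBAR → S → VP → SBAR → S → VP → PP → NP → ADJ. That is 11 enclosing brackets.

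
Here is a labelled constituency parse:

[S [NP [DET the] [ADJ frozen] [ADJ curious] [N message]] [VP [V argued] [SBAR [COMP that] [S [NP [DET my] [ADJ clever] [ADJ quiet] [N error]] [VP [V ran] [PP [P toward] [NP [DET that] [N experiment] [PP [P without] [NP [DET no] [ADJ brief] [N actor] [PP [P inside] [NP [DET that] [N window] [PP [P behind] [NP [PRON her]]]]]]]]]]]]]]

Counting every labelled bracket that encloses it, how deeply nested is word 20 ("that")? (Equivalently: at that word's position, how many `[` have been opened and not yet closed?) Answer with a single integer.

Path from the root down to the word: S → VP → SBAR → S → VP → PP → NP → PP → NP → PP → NP → DET. That is 12 enclosing brackets.

12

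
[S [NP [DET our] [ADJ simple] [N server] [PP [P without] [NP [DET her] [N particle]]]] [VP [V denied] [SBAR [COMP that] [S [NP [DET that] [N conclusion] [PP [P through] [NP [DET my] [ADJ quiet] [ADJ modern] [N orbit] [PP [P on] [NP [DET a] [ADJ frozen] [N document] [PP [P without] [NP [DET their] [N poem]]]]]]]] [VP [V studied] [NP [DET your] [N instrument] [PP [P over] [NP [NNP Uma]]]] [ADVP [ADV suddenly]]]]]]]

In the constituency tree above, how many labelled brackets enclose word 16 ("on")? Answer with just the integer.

9

Path from the root down to the word: S → VP → SBAR → S → NP → PP → NP → PP → P. That is 9 enclosing brackets.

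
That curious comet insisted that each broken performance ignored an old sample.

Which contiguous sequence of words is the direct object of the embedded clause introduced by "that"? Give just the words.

The verb of the embedded clause introduced by "that" is "ignored"; its direct object is the NP "an old sample".

an old sample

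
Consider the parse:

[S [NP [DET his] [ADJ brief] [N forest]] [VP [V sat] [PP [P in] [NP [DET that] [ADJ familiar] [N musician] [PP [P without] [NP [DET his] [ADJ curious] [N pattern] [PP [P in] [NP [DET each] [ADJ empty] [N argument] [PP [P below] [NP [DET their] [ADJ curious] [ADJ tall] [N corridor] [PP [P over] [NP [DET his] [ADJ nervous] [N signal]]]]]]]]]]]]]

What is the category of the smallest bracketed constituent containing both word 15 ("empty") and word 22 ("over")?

Both words fall inside [NP each empty argument below their curious tall corridor over his nervous signal] (words 14–25), and no smaller constituent contains them both. Label: NP.

NP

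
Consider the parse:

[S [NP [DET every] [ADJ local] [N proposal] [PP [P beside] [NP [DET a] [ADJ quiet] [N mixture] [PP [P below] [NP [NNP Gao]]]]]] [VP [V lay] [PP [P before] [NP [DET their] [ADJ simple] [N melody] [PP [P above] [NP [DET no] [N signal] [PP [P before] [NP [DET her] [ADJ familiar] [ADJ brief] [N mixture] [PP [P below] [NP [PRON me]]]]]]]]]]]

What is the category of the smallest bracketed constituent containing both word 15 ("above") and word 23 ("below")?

PP

Both words fall inside [PP above no signal before her familiar brief mixture below me] (words 15–24), and no smaller constituent contains them both. Label: PP.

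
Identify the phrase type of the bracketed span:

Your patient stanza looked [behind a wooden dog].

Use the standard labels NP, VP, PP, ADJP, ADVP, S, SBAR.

The span is built around the preposition "behind" — a prepositional phrase (PP).

PP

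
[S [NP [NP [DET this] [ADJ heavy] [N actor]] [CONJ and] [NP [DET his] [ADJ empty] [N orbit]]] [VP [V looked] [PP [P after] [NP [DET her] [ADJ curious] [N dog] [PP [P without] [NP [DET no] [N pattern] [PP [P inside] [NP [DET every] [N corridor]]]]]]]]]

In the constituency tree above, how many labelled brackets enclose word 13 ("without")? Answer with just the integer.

6

The word sits inside P, which is inside PP, inside NP, inside PP, inside VP, inside S — 6 brackets in all.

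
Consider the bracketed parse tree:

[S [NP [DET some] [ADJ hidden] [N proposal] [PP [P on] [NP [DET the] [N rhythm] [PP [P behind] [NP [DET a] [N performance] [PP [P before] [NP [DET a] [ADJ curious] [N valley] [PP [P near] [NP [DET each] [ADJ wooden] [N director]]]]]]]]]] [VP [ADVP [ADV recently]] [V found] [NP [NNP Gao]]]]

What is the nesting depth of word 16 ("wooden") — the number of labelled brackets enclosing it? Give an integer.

Path from the root down to the word: S → NP → PP → NP → PP → NP → PP → NP → PP → NP → ADJ. That is 11 enclosing brackets.

11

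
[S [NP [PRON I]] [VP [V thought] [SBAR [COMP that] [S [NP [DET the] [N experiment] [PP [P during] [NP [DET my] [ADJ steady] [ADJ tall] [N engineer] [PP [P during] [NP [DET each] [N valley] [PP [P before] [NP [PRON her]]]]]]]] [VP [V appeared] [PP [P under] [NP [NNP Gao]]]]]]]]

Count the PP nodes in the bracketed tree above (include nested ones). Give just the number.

4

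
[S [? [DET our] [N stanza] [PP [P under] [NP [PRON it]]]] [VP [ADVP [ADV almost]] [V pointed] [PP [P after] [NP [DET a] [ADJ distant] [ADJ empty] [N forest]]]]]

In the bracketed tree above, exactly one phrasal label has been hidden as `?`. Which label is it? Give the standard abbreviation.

A constituent whose immediate children are DET 'our', N 'stanza', PP is a noun phrase: NP.

NP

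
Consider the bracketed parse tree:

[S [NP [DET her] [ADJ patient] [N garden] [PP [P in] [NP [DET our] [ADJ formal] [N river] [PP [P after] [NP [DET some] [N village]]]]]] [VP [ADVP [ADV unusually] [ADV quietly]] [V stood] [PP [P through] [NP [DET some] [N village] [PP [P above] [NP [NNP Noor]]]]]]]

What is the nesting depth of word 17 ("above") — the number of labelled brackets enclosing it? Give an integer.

6

The word sits inside P, which is inside PP, inside NP, inside PP, inside VP, inside S — 6 brackets in all.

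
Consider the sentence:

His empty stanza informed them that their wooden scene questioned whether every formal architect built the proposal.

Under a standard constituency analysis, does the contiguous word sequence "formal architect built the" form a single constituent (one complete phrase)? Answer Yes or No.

"formal" belongs to the noun phrase "every formal architect" while "the" belongs to the verb phrase "built the proposal"; a span that runs across that boundary is not a single phrase.

No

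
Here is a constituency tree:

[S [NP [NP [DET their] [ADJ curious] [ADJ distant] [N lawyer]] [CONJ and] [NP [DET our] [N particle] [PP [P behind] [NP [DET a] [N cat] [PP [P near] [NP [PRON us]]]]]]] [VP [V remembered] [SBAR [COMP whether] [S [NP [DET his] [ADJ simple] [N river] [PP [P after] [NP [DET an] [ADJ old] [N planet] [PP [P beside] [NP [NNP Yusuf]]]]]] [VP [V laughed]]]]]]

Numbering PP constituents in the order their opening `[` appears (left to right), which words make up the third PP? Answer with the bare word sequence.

Opening `[PP` markers occur at word positions 8, 11, 18, 22; the third of these opens the constituent [PP after an old planet beside Yusuf].

after an old planet beside Yusuf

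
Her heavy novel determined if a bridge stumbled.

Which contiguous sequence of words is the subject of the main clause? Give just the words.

In the main clause the verb is "determined"; the NP preceding it, "her heavy novel", is the subject.

her heavy novel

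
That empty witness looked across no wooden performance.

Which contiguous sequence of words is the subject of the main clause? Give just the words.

that empty witness

The subject of the main clause is the NP immediately before the verb "looked": "that empty witness".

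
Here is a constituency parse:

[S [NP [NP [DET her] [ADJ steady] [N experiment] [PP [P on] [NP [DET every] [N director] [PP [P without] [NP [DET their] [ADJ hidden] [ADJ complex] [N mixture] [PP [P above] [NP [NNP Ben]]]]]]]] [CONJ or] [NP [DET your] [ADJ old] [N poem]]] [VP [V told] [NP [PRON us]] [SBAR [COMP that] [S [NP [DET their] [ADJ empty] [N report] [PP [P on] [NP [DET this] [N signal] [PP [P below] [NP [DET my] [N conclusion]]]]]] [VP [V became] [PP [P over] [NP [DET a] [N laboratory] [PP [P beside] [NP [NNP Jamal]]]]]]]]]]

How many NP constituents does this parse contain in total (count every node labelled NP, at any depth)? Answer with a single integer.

12

Scanning left to right, an opening `[NP` appears at word positions 1, 1, 5, 8, 13, 15, 19, 21, 25, 28, 32, 35 — 12 in total.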